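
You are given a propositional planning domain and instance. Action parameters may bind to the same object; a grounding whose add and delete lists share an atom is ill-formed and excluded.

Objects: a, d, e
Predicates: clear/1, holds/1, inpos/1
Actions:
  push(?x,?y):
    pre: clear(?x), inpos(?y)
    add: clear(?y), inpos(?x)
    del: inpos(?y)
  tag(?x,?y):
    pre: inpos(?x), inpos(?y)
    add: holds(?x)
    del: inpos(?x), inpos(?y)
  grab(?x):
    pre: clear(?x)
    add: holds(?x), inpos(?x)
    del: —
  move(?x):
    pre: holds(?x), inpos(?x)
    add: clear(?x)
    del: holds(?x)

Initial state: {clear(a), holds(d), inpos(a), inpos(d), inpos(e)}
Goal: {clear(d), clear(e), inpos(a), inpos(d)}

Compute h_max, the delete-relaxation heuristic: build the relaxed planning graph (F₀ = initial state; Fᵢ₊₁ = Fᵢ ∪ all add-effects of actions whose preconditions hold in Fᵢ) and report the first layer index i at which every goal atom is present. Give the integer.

1

F0 = init (5 atoms)
F1 = F0 ∪ {clear(d), clear(e), holds(a), holds(e)}  (9 atoms)
goal ⊆ F1  ⇒  h_max = 1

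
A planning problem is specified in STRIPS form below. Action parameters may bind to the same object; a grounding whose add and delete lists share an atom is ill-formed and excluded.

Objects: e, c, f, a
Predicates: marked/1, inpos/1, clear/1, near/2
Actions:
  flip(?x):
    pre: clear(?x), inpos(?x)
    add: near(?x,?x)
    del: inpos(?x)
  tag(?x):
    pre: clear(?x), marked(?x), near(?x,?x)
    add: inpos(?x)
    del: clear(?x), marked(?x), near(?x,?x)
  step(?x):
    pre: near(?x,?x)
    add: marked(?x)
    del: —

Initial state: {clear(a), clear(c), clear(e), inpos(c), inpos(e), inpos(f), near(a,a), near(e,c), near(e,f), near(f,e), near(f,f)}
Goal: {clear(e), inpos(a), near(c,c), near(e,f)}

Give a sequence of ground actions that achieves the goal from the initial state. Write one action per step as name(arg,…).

flip(c); step(a); tag(a)

1. flip(c)  →  {clear(a), clear(c), clear(e), inpos(e), inpos(f), near(a,a), near(c,c), near(e,c), near(e,f), near(f,e), near(f,f)}
2. step(a)  →  {clear(a), clear(c), clear(e), inpos(e), inpos(f), marked(a), near(a,a), near(c,c), near(e,c), near(e,f), near(f,e), near(f,f)}
3. tag(a)  →  {clear(c), clear(e), inpos(a), inpos(e), inpos(f), near(c,c), near(e,c), near(e,f), near(f,e), near(f,f)}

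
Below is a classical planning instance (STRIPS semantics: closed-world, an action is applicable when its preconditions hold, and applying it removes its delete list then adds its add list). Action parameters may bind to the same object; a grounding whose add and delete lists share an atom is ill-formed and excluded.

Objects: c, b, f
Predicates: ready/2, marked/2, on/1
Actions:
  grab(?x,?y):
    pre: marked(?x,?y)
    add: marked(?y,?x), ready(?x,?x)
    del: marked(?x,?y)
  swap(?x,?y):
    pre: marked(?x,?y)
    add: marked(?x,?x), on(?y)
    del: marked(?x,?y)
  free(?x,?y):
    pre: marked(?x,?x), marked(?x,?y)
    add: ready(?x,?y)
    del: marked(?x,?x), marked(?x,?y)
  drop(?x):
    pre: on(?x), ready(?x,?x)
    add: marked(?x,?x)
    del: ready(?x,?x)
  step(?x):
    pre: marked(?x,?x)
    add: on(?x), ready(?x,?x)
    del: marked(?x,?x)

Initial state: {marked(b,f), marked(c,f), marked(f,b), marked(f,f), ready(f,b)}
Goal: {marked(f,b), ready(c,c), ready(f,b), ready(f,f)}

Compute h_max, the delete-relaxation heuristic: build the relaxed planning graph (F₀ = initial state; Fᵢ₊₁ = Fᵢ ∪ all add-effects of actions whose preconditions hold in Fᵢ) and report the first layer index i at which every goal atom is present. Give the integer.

1

F0 = init (5 atoms)
F1 = F0 ∪ {marked(b,b), marked(c,c), marked(f,c), on(b), on(f), ready(b,b), ready(c,c), ready(f,f)}  (13 atoms)
goal ⊆ F1  ⇒  h_max = 1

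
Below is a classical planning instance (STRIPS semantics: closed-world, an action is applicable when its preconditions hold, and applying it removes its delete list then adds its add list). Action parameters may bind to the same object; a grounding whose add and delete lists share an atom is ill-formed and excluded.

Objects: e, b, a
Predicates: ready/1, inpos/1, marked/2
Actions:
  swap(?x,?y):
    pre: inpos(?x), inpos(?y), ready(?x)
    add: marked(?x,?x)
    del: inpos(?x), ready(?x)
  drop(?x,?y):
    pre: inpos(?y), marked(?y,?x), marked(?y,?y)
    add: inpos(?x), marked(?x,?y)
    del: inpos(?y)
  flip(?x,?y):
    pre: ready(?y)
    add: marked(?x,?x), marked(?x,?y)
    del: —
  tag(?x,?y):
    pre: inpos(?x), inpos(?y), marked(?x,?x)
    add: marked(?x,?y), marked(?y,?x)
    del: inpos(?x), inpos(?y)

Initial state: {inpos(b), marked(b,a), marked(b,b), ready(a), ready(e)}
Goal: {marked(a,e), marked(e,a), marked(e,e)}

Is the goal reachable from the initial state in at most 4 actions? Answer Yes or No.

Yes

1. flip(e,a)  →  {inpos(b), marked(b,a), marked(b,b), marked(e,a), marked(e,e), ready(a), ready(e)}
2. flip(a,e)  →  {inpos(b), marked(a,a), marked(a,e), marked(b,a), marked(b,b), marked(e,a), marked(e,e), ready(a), ready(e)}
optimal plan length = 2; 2 ≤ 4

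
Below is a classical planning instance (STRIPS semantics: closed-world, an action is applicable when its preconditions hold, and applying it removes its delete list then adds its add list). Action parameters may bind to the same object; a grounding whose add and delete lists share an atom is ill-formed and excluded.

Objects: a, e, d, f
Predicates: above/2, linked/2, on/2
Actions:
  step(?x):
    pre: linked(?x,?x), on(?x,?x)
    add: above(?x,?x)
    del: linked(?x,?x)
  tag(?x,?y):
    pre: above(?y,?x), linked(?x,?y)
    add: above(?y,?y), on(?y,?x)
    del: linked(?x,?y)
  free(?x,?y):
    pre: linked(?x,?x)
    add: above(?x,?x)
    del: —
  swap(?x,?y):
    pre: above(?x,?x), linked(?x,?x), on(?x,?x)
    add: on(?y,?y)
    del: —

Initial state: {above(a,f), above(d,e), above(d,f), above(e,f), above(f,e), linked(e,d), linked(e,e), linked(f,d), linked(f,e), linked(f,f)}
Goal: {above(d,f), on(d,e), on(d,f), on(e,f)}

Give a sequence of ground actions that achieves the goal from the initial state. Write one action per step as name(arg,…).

tag(e,d); tag(f,e); tag(f,d)

1. tag(e,d)  →  {above(a,f), above(d,d), above(d,e), above(d,f), above(e,f), above(f,e), linked(e,e), linked(f,d), linked(f,e), linked(f,f), on(d,e)}
2. tag(f,e)  →  {above(a,f), above(d,d), above(d,e), above(d,f), above(e,e), above(e,f), above(f,e), linked(e,e), linked(f,d), linked(f,f), on(d,e), on(e,f)}
3. tag(f,d)  →  {above(a,f), above(d,d), above(d,e), above(d,f), above(e,e), above(e,f), above(f,e), linked(e,e), linked(f,f), on(d,e), on(d,f), on(e,f)}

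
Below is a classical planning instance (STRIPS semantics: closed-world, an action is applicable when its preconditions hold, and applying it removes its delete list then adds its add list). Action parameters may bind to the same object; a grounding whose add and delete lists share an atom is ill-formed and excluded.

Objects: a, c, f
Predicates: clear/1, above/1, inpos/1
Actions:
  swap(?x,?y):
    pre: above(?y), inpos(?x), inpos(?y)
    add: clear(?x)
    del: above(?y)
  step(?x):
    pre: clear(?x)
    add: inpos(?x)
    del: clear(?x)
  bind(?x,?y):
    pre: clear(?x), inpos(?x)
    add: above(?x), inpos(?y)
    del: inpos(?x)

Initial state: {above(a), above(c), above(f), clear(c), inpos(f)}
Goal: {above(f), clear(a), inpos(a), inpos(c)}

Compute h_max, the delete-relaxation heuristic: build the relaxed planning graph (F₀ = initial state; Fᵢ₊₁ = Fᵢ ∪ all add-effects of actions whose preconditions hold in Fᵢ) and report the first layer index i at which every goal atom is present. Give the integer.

F0 = init (5 atoms)
F1 = F0 ∪ {clear(f), inpos(c)}  (7 atoms)
F2 = F1 ∪ {inpos(a)}  (8 atoms)
F3 = F2 ∪ {clear(a)}  (9 atoms)
goal ⊆ F3  ⇒  h_max = 3

3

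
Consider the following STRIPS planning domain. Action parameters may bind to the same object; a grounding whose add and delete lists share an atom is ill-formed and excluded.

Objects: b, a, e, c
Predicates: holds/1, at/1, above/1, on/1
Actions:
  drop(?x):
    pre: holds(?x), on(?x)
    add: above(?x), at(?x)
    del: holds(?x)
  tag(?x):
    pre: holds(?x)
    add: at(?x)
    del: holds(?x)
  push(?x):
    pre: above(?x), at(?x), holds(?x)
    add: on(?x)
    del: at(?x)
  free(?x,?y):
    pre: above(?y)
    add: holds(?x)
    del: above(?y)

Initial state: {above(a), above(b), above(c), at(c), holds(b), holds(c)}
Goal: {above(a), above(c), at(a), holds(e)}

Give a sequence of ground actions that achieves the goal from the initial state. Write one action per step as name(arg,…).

1. push(c)  →  {above(a), above(b), above(c), holds(b), holds(c), on(c)}
2. free(a,b)  →  {above(a), above(c), holds(a), holds(b), holds(c), on(c)}
3. tag(a)  →  {above(a), above(c), at(a), holds(b), holds(c), on(c)}
4. free(e,c)  →  {above(a), at(a), holds(b), holds(c), holds(e), on(c)}
5. drop(c)  →  {above(a), above(c), at(a), at(c), holds(b), holds(e), on(c)}

push(c); free(a,b); tag(a); free(e,c); drop(c)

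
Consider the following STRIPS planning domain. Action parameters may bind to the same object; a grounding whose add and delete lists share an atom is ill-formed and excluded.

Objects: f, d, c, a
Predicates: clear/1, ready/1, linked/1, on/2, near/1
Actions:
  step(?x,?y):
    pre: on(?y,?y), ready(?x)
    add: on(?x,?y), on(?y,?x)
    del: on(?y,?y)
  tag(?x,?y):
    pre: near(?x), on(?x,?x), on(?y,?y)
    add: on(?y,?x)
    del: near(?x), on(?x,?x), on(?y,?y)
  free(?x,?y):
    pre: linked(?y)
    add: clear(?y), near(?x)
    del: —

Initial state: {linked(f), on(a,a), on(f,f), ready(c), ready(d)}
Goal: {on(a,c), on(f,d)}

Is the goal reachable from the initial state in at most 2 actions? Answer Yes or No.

1. step(d,f)  →  {linked(f), on(a,a), on(d,f), on(f,d), ready(c), ready(d)}
2. step(c,a)  →  {linked(f), on(a,c), on(c,a), on(d,f), on(f,d), ready(c), ready(d)}
optimal plan length = 2; 2 ≤ 2

Yes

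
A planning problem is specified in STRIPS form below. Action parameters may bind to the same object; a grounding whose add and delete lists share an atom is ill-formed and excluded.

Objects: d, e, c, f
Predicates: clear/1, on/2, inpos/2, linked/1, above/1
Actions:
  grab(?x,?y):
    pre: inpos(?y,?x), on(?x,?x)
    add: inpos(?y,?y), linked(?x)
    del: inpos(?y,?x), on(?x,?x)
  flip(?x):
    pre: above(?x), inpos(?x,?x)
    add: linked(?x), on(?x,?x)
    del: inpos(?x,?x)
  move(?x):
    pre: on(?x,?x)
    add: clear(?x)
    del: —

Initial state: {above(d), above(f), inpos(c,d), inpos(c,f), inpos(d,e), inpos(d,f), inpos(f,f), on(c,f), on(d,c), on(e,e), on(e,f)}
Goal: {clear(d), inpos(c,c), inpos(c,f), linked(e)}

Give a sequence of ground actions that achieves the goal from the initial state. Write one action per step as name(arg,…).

1. grab(e,d)  →  {above(d), above(f), inpos(c,d), inpos(c,f), inpos(d,d), inpos(d,f), inpos(f,f), linked(e), on(c,f), on(d,c), on(e,f)}
2. flip(d)  →  {above(d), above(f), inpos(c,d), inpos(c,f), inpos(d,f), inpos(f,f), linked(d), linked(e), on(c,f), on(d,c), on(d,d), on(e,f)}
3. move(d)  →  {above(d), above(f), clear(d), inpos(c,d), inpos(c,f), inpos(d,f), inpos(f,f), linked(d), linked(e), on(c,f), on(d,c), on(d,d), on(e,f)}
4. grab(d,c)  →  {above(d), above(f), clear(d), inpos(c,c), inpos(c,f), inpos(d,f), inpos(f,f), linked(d), linked(e), on(c,f), on(d,c), on(e,f)}

grab(e,d); flip(d); move(d); grab(d,c)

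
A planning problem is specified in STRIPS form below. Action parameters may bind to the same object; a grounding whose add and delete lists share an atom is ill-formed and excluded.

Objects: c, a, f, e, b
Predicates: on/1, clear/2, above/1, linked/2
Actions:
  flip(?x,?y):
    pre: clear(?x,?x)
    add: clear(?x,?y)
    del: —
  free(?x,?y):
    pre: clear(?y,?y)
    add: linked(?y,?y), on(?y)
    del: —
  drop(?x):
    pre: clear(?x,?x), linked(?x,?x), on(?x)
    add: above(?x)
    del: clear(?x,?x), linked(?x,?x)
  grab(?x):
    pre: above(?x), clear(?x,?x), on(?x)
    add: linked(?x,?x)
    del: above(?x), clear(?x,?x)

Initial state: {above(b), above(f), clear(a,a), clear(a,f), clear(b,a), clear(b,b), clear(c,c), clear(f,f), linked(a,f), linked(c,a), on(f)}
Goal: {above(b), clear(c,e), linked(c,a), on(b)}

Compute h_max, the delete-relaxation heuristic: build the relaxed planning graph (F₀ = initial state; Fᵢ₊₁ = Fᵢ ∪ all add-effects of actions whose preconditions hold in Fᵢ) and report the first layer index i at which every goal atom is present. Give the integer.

F0 = init (11 atoms)
F1 = F0 ∪ {clear(a,b), clear(a,c), clear(a,e), clear(b,c), clear(b,e), clear(b,f), clear(c,a), clear(c,b), clear(c,e), clear(c,f), clear(f,a), clear(f,b), clear(f,c), clear(f,e), linked(a,a), linked(b,b), linked(c,c), linked(f,f), on(a), on(b), on(c)}  (32 atoms)
goal ⊆ F1  ⇒  h_max = 1

1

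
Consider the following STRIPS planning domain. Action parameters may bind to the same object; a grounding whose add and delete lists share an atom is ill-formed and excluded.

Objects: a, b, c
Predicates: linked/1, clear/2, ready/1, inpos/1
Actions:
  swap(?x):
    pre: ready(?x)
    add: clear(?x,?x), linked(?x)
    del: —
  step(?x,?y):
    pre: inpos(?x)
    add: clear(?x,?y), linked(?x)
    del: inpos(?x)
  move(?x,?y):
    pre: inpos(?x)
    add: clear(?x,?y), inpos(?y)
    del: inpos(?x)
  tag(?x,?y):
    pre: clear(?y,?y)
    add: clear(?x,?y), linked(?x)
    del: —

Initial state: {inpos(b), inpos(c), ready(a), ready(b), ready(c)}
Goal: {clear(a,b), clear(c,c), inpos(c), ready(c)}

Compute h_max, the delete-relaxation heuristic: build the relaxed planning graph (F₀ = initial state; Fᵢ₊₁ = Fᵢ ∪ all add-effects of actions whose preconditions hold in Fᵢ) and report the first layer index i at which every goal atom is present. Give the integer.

F0 = init (5 atoms)
F1 = F0 ∪ {clear(a,a), clear(b,a), clear(b,b), clear(b,c), clear(c,a), clear(c,b), clear(c,c), inpos(a), linked(a), linked(b), linked(c)}  (16 atoms)
F2 = F1 ∪ {clear(a,b), clear(a,c)}  (18 atoms)
goal ⊆ F2  ⇒  h_max = 2

2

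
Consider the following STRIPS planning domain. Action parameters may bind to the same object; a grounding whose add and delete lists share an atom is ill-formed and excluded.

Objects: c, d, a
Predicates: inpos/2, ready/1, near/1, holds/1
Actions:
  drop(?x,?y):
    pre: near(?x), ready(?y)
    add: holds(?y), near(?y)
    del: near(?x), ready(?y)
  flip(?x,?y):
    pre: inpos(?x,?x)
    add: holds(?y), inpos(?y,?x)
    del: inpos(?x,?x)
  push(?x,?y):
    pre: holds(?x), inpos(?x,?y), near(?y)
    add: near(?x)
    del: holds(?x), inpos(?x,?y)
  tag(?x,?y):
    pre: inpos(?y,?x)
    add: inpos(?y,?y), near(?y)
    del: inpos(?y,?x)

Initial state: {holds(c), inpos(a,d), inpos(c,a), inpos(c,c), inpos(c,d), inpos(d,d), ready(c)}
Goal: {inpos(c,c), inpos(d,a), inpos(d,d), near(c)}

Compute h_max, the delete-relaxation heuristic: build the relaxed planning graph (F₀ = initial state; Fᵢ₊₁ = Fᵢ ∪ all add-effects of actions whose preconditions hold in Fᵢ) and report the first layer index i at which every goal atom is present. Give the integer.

F0 = init (7 atoms)
F1 = F0 ∪ {holds(a), holds(d), inpos(a,a), inpos(a,c), inpos(d,c), near(a), near(c)}  (14 atoms)
F2 = F1 ∪ {inpos(d,a), near(d)}  (16 atoms)
goal ⊆ F2  ⇒  h_max = 2

2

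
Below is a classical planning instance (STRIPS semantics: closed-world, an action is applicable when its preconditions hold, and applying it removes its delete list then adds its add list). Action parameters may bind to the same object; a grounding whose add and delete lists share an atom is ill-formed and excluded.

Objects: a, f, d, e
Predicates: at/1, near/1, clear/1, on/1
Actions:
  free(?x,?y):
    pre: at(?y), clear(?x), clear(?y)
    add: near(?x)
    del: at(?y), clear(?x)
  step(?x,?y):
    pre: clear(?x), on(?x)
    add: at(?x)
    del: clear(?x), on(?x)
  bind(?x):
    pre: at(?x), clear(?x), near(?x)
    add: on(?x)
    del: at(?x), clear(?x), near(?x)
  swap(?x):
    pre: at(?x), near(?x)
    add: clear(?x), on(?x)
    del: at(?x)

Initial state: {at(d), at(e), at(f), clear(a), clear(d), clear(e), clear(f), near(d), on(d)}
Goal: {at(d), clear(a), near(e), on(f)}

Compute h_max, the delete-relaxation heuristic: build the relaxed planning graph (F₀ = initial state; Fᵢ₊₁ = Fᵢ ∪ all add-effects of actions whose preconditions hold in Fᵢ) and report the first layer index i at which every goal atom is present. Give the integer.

2

F0 = init (9 atoms)
F1 = F0 ∪ {near(a), near(e), near(f)}  (12 atoms)
F2 = F1 ∪ {on(e), on(f)}  (14 atoms)
goal ⊆ F2  ⇒  h_max = 2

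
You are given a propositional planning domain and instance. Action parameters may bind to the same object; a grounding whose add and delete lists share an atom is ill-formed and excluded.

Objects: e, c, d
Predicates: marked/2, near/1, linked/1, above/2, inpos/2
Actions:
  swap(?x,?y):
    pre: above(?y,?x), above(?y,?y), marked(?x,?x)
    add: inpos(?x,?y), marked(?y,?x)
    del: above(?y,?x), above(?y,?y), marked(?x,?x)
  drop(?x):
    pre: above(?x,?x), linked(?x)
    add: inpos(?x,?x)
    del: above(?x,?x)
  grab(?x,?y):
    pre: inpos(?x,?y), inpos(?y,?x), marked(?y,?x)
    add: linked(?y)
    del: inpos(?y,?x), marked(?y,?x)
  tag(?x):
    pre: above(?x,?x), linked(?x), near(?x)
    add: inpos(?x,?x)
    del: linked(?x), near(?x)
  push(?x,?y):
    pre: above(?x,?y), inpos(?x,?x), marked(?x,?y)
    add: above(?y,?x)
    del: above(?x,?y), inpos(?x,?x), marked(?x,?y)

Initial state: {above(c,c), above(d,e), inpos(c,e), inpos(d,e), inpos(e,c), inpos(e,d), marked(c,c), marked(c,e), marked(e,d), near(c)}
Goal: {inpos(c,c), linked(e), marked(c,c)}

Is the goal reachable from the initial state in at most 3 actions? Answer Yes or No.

1. grab(e,c)  →  {above(c,c), above(d,e), inpos(d,e), inpos(e,c), inpos(e,d), linked(c), marked(c,c), marked(e,d), near(c)}
2. drop(c)  →  {above(d,e), inpos(c,c), inpos(d,e), inpos(e,c), inpos(e,d), linked(c), marked(c,c), marked(e,d), near(c)}
3. grab(d,e)  →  {above(d,e), inpos(c,c), inpos(d,e), inpos(e,c), linked(c), linked(e), marked(c,c), near(c)}
optimal plan length = 3; 3 ≤ 3

Yes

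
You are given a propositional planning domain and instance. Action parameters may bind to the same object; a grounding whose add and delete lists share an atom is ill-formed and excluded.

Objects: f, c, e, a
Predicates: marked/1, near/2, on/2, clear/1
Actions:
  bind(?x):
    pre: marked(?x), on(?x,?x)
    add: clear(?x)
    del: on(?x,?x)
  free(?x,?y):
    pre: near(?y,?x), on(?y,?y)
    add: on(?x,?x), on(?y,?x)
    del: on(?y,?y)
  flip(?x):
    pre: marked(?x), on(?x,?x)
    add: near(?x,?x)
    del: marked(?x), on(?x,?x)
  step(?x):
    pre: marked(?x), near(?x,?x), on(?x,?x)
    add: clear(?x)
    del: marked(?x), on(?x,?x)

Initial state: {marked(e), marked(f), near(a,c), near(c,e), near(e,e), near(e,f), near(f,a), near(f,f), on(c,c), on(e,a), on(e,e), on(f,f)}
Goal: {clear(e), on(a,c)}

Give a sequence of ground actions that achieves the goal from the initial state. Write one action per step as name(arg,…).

1. bind(e)  →  {clear(e), marked(e), marked(f), near(a,c), near(c,e), near(e,e), near(e,f), near(f,a), near(f,f), on(c,c), on(e,a), on(f,f)}
2. free(a,f)  →  {clear(e), marked(e), marked(f), near(a,c), near(c,e), near(e,e), near(e,f), near(f,a), near(f,f), on(a,a), on(c,c), on(e,a), on(f,a)}
3. free(c,a)  →  {clear(e), marked(e), marked(f), near(a,c), near(c,e), near(e,e), near(e,f), near(f,a), near(f,f), on(a,c), on(c,c), on(e,a), on(f,a)}

bind(e); free(a,f); free(c,a)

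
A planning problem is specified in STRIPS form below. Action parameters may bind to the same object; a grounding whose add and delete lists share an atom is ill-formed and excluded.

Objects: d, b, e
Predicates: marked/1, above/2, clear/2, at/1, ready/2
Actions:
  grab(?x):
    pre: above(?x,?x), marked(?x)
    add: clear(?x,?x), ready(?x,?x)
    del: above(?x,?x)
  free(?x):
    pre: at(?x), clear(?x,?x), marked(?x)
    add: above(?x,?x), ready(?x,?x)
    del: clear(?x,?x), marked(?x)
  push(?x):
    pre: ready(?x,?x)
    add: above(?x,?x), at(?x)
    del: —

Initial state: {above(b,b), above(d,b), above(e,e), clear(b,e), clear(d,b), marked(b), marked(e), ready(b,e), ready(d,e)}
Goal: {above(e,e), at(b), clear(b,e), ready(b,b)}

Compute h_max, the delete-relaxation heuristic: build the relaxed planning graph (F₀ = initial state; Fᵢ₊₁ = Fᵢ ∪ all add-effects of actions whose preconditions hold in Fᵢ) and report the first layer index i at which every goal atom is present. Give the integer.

F0 = init (9 atoms)
F1 = F0 ∪ {clear(b,b), clear(e,e), ready(b,b), ready(e,e)}  (13 atoms)
F2 = F1 ∪ {at(b), at(e)}  (15 atoms)
goal ⊆ F2  ⇒  h_max = 2

2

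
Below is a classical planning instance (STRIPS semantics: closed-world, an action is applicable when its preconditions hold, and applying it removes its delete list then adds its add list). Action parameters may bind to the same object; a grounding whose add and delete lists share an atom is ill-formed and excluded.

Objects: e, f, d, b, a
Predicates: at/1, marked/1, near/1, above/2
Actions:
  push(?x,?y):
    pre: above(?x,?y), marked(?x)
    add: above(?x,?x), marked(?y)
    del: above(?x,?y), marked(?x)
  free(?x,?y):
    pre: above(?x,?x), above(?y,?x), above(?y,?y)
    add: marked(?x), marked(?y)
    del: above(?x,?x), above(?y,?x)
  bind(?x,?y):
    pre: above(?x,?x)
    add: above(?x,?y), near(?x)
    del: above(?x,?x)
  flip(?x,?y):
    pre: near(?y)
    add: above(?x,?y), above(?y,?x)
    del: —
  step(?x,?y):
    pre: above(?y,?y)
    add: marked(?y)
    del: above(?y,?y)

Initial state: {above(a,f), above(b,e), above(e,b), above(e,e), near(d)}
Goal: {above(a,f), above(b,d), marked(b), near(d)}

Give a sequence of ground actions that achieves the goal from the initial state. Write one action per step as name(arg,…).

1. free(e,e)  →  {above(a,f), above(b,e), above(e,b), marked(e), near(d)}
2. push(e,b)  →  {above(a,f), above(b,e), above(e,e), marked(b), near(d)}
3. flip(b,d)  →  {above(a,f), above(b,d), above(b,e), above(d,b), above(e,e), marked(b), near(d)}

free(e,e); push(e,b); flip(b,d)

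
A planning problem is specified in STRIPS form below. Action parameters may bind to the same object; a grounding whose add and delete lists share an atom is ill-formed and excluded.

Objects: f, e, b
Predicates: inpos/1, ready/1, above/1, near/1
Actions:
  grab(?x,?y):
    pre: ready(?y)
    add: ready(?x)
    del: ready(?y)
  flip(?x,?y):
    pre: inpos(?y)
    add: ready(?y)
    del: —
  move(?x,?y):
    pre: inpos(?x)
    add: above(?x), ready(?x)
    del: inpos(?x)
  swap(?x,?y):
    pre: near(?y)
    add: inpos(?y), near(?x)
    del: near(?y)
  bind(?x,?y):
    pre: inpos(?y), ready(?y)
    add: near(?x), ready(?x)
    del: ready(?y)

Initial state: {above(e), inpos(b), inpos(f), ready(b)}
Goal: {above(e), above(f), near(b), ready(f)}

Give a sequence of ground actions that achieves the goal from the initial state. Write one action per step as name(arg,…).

grab(f,b); bind(b,f); move(f,f)

1. grab(f,b)  →  {above(e), inpos(b), inpos(f), ready(f)}
2. bind(b,f)  →  {above(e), inpos(b), inpos(f), near(b), ready(b)}
3. move(f,f)  →  {above(e), above(f), inpos(b), near(b), ready(b), ready(f)}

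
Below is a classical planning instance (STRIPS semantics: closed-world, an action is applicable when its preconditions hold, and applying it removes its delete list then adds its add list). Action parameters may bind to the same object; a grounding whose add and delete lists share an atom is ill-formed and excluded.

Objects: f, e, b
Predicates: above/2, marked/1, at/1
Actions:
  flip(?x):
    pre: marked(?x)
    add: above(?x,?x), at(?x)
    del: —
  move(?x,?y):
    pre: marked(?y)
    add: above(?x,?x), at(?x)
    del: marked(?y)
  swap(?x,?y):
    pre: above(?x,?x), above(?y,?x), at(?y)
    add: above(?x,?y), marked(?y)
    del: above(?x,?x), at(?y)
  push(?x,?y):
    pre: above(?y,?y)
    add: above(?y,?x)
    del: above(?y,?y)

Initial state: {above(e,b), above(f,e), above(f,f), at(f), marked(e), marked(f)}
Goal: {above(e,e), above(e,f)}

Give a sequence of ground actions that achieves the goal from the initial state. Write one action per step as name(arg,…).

flip(e); swap(e,f); flip(e)

1. flip(e)  →  {above(e,b), above(e,e), above(f,e), above(f,f), at(e), at(f), marked(e), marked(f)}
2. swap(e,f)  →  {above(e,b), above(e,f), above(f,e), above(f,f), at(e), marked(e), marked(f)}
3. flip(e)  →  {above(e,b), above(e,e), above(e,f), above(f,e), above(f,f), at(e), marked(e), marked(f)}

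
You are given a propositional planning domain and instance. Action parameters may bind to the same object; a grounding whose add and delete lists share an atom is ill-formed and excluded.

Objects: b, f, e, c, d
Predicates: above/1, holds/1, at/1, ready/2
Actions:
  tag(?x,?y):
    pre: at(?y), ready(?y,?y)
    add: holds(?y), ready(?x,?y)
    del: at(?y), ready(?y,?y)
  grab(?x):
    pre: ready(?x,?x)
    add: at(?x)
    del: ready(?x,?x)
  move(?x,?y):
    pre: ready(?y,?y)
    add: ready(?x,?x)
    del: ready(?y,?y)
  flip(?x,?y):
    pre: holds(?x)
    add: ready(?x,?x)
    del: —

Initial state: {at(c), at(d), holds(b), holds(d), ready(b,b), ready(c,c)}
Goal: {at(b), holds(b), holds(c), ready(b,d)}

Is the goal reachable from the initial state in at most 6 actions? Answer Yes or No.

1. tag(b,c)  →  {at(d), holds(b), holds(c), holds(d), ready(b,b), ready(b,c)}
2. grab(b)  →  {at(b), at(d), holds(b), holds(c), holds(d), ready(b,c)}
3. flip(d,b)  →  {at(b), at(d), holds(b), holds(c), holds(d), ready(b,c), ready(d,d)}
4. tag(b,d)  →  {at(b), holds(b), holds(c), holds(d), ready(b,c), ready(b,d)}
optimal plan length = 4; 4 ≤ 6

Yes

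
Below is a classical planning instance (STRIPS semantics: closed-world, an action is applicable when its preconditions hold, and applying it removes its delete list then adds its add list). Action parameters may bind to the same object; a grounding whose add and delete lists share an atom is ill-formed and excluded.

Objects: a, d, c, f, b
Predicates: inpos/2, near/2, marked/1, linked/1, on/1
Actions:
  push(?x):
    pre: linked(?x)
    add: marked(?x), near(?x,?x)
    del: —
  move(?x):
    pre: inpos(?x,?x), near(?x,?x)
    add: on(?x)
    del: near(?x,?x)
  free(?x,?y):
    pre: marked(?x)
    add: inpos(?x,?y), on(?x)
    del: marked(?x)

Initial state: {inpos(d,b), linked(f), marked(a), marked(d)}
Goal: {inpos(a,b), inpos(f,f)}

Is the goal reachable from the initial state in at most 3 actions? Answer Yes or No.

1. push(f)  →  {inpos(d,b), linked(f), marked(a), marked(d), marked(f), near(f,f)}
2. free(a,b)  →  {inpos(a,b), inpos(d,b), linked(f), marked(d), marked(f), near(f,f), on(a)}
3. free(f,f)  →  {inpos(a,b), inpos(d,b), inpos(f,f), linked(f), marked(d), near(f,f), on(a), on(f)}
optimal plan length = 3; 3 ≤ 3

Yes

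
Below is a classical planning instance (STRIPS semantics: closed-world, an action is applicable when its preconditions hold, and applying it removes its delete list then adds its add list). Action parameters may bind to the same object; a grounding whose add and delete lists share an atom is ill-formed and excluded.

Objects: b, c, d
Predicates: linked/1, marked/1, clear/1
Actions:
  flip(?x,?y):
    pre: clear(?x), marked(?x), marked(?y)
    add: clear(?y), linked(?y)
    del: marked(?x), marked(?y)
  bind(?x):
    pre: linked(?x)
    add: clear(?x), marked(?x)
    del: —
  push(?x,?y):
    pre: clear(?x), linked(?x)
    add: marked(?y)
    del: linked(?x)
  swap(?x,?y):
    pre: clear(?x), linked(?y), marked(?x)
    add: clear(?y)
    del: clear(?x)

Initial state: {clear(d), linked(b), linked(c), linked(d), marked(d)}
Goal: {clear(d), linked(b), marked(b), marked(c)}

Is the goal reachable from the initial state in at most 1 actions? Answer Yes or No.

1. bind(b)  →  {clear(b), clear(d), linked(b), linked(c), linked(d), marked(b), marked(d)}
2. bind(c)  →  {clear(b), clear(c), clear(d), linked(b), linked(c), linked(d), marked(b), marked(c), marked(d)}
optimal plan length = 2; 2 > 1

No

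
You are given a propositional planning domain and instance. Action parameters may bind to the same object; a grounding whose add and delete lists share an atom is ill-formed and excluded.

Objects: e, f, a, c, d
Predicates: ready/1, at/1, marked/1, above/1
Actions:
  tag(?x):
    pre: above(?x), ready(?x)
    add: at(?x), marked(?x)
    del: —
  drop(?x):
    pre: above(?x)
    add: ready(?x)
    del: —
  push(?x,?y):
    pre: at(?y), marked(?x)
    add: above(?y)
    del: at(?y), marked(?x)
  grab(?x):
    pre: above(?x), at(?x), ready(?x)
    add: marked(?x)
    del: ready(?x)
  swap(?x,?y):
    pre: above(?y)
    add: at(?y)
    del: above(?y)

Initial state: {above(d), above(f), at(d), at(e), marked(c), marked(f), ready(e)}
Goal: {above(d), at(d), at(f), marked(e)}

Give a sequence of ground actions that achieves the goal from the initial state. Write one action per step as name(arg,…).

1. push(f,e)  →  {above(d), above(e), above(f), at(d), marked(c), ready(e)}
2. tag(e)  →  {above(d), above(e), above(f), at(d), at(e), marked(c), marked(e), ready(e)}
3. swap(e,f)  →  {above(d), above(e), at(d), at(e), at(f), marked(c), marked(e), ready(e)}

push(f,e); tag(e); swap(e,f)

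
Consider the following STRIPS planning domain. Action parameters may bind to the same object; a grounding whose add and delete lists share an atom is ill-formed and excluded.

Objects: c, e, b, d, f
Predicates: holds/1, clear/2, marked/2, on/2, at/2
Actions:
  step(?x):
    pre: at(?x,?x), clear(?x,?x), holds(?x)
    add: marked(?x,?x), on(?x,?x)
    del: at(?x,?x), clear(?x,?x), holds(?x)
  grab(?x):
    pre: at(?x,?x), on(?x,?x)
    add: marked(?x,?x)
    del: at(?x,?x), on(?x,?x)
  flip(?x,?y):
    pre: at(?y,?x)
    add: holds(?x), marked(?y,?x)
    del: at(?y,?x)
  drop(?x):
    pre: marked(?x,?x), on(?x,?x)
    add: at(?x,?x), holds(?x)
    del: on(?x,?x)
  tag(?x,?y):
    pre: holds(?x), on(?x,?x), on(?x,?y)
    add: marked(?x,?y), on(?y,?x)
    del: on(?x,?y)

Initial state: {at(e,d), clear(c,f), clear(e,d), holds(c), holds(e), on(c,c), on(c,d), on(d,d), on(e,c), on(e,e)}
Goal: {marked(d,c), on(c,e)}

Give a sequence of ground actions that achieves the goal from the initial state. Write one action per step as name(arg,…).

flip(d,e); tag(c,d); tag(e,c); tag(d,c)

1. flip(d,e)  →  {clear(c,f), clear(e,d), holds(c), holds(d), holds(e), marked(e,d), on(c,c), on(c,d), on(d,d), on(e,c), on(e,e)}
2. tag(c,d)  →  {clear(c,f), clear(e,d), holds(c), holds(d), holds(e), marked(c,d), marked(e,d), on(c,c), on(d,c), on(d,d), on(e,c), on(e,e)}
3. tag(e,c)  →  {clear(c,f), clear(e,d), holds(c), holds(d), holds(e), marked(c,d), marked(e,c), marked(e,d), on(c,c), on(c,e), on(d,c), on(d,d), on(e,e)}
4. tag(d,c)  →  {clear(c,f), clear(e,d), holds(c), holds(d), holds(e), marked(c,d), marked(d,c), marked(e,c), marked(e,d), on(c,c), on(c,d), on(c,e), on(d,d), on(e,e)}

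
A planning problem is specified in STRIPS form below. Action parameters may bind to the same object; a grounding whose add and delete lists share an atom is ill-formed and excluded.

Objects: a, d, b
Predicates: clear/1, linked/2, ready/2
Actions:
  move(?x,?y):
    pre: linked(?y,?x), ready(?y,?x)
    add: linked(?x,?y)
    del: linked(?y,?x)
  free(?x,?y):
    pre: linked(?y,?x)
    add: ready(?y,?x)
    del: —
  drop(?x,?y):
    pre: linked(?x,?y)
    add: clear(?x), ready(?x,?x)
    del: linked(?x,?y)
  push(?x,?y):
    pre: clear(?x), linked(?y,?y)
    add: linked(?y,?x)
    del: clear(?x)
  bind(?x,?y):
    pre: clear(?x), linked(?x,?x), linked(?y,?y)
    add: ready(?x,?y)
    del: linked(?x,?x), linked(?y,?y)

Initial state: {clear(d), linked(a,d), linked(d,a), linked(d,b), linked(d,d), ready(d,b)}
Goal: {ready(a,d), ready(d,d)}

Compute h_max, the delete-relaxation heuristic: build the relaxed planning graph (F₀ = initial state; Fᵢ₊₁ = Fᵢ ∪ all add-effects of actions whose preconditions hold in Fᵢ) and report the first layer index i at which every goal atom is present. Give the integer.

F0 = init (6 atoms)
F1 = F0 ∪ {clear(a), linked(b,d), ready(a,a), ready(a,d), ready(d,a), ready(d,d)}  (12 atoms)
goal ⊆ F1  ⇒  h_max = 1

1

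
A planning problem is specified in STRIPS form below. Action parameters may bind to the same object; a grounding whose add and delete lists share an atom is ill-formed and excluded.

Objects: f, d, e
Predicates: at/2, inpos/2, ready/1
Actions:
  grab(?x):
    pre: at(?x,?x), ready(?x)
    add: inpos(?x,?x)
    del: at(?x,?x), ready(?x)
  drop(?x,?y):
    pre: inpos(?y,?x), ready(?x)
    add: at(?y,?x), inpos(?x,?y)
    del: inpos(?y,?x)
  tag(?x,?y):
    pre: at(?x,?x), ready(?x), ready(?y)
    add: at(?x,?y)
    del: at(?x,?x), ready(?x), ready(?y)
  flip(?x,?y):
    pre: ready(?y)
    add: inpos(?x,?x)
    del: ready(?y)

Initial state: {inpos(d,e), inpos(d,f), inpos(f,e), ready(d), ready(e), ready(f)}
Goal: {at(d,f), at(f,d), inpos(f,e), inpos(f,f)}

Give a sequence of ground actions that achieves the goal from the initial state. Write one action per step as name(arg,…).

1. drop(f,d)  →  {at(d,f), inpos(d,e), inpos(f,d), inpos(f,e), ready(d), ready(e), ready(f)}
2. drop(d,f)  →  {at(d,f), at(f,d), inpos(d,e), inpos(d,f), inpos(f,e), ready(d), ready(e), ready(f)}
3. flip(f,f)  →  {at(d,f), at(f,d), inpos(d,e), inpos(d,f), inpos(f,e), inpos(f,f), ready(d), ready(e)}

drop(f,d); drop(d,f); flip(f,f)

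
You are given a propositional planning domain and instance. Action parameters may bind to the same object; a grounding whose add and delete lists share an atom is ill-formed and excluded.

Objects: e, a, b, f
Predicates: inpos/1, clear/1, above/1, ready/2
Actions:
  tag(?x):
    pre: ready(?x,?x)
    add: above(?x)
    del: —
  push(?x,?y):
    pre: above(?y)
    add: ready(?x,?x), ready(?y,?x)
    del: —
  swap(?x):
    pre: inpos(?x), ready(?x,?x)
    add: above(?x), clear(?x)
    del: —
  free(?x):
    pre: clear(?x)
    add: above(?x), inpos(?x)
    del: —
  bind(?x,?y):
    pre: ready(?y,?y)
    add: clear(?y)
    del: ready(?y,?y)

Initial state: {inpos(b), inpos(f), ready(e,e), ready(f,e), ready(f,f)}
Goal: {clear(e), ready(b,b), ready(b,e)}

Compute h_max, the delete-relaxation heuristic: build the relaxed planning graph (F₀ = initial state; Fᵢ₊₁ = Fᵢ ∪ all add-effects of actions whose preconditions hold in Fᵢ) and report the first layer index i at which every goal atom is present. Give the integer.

F0 = init (5 atoms)
F1 = F0 ∪ {above(e), above(f), clear(e), clear(f)}  (9 atoms)
F2 = F1 ∪ {inpos(e), ready(a,a), ready(b,b), ready(e,a), ready(e,b), ready(e,f), ready(f,a), ready(f,b)}  (17 atoms)
F3 = F2 ∪ {above(a), above(b), clear(a), clear(b)}  (21 atoms)
F4 = F3 ∪ {inpos(a), ready(a,b), ready(a,e), ready(a,f), ready(b,a), ready(b,e), ready(b,f)}  (28 atoms)
goal ⊆ F4  ⇒  h_max = 4

4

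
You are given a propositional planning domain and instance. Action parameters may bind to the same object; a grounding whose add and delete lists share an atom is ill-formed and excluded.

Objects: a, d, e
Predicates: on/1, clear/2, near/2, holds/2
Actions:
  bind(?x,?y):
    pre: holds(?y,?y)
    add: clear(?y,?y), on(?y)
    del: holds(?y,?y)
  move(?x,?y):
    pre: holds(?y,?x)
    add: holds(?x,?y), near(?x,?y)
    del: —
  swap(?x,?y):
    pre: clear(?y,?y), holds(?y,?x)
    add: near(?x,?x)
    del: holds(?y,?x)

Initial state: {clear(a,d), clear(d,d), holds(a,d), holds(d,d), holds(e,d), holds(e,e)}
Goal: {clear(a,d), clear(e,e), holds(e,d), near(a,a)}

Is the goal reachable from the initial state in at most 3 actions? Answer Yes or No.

Yes

1. bind(a,e)  →  {clear(a,d), clear(d,d), clear(e,e), holds(a,d), holds(d,d), holds(e,d), on(e)}
2. move(d,a)  →  {clear(a,d), clear(d,d), clear(e,e), holds(a,d), holds(d,a), holds(d,d), holds(e,d), near(d,a), on(e)}
3. swap(a,d)  →  {clear(a,d), clear(d,d), clear(e,e), holds(a,d), holds(d,d), holds(e,d), near(a,a), near(d,a), on(e)}
optimal plan length = 3; 3 ≤ 3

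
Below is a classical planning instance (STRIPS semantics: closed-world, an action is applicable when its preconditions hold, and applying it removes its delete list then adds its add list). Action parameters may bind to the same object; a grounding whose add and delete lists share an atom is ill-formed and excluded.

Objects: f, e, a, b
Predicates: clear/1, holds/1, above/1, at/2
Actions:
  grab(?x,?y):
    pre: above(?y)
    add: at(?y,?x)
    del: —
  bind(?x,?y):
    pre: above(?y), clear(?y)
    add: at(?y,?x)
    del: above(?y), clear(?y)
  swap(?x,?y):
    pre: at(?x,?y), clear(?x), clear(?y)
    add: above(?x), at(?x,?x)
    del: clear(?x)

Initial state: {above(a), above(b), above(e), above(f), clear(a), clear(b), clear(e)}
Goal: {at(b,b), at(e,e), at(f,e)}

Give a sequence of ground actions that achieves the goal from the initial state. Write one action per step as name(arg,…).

1. grab(e,f)  →  {above(a), above(b), above(e), above(f), at(f,e), clear(a), clear(b), clear(e)}
2. grab(e,e)  →  {above(a), above(b), above(e), above(f), at(e,e), at(f,e), clear(a), clear(b), clear(e)}
3. grab(b,b)  →  {above(a), above(b), above(e), above(f), at(b,b), at(e,e), at(f,e), clear(a), clear(b), clear(e)}

grab(e,f); grab(e,e); grab(b,b)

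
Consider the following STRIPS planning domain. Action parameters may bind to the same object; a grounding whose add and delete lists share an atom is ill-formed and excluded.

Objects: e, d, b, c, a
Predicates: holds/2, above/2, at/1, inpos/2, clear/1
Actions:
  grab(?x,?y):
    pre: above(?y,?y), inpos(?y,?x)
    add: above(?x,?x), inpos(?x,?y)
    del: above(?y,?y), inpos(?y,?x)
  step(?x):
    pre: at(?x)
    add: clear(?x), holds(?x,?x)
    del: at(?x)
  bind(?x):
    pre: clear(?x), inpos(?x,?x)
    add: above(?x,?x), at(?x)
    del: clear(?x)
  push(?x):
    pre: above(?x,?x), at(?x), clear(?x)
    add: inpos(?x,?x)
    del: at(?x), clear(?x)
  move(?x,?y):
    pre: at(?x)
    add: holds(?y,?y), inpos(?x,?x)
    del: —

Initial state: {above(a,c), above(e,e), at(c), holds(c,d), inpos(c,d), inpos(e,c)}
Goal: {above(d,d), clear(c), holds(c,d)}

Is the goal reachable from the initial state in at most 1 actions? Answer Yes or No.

1. grab(c,e)  →  {above(a,c), above(c,c), at(c), holds(c,d), inpos(c,d), inpos(c,e)}
2. grab(d,c)  →  {above(a,c), above(d,d), at(c), holds(c,d), inpos(c,e), inpos(d,c)}
3. step(c)  →  {above(a,c), above(d,d), clear(c), holds(c,c), holds(c,d), inpos(c,e), inpos(d,c)}
optimal plan length = 3; 3 > 1

No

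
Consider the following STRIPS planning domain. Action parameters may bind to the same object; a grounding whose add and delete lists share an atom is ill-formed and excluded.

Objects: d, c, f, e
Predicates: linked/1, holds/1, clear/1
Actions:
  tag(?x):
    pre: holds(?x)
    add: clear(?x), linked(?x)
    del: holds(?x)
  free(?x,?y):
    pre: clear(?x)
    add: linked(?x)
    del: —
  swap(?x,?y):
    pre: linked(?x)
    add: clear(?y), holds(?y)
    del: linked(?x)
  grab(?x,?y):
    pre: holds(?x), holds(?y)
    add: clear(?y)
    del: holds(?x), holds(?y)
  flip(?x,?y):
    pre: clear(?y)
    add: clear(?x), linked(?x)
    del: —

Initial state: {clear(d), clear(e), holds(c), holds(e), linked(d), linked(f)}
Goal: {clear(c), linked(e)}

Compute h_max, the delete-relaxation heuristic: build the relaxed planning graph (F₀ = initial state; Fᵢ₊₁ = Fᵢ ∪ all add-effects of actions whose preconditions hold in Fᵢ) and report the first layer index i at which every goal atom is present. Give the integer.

F0 = init (6 atoms)
F1 = F0 ∪ {clear(c), clear(f), holds(d), holds(f), linked(c), linked(e)}  (12 atoms)
goal ⊆ F1  ⇒  h_max = 1

1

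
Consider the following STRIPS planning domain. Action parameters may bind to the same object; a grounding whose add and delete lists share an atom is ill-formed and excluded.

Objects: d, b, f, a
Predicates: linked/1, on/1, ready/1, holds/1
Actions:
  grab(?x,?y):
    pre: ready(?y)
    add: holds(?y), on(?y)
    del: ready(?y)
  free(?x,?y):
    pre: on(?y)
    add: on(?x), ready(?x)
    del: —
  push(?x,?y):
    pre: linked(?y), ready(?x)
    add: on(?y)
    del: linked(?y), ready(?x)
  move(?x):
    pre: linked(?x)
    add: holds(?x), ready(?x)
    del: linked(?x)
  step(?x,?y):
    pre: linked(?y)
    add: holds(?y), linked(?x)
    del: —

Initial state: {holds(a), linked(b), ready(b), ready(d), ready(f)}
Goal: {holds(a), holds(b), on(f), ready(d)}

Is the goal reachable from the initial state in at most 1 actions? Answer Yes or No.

No

1. grab(d,b)  →  {holds(a), holds(b), linked(b), on(b), ready(d), ready(f)}
2. grab(d,f)  →  {holds(a), holds(b), holds(f), linked(b), on(b), on(f), ready(d)}
optimal plan length = 2; 2 > 1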